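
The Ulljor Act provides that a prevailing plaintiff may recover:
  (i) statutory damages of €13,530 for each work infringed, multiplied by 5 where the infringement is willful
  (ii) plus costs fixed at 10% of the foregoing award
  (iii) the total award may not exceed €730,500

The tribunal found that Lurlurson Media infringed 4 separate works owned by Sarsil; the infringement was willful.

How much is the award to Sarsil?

Statutory damages: 4 × €13,530 = €54,120
Multiplied by 5: 5 × €54,120 = €270,600
Costs: 10% of €270,600 = €27,060
Award plus costs: €270,600 + €27,060 = €297,660
Cap at €730,500: €297,660 is within the cap, no reduction.

€297,660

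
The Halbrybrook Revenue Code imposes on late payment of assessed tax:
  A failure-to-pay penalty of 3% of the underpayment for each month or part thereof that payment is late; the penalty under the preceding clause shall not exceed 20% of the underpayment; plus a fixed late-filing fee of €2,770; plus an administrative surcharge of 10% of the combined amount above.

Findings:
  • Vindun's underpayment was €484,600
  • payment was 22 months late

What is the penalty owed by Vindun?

Accrued rate: 3% × 22 = 66%, capped at 20% → 20%
Failure-to-pay penalty: 20% of €484,600 = €96,920
Penalty before surcharge: €96,920 + €2,770 = €99,690
Administrative surcharge: 10% of €99,690 = €9,969
Total penalty: €99,690 + €9,969 = €109,659

€109,659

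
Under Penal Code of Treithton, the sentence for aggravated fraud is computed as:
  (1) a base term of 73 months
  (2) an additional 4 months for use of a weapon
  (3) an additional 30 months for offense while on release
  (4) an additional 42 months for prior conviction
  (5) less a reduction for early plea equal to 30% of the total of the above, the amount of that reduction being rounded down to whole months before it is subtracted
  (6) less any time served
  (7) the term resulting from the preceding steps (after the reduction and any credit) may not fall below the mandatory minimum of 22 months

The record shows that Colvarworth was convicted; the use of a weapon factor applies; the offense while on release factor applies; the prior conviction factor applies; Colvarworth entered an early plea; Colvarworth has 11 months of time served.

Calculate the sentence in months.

Use of a weapon enhancement: +4 months
Offense while on release enhancement: +30 months
Prior conviction enhancement: +42 months
Adjusted term: 73 months + 4 months + 30 months + 42 months = 149 months
Early plea reduction: 30% of 149 months = 44 months (rounded down)
After reduction: 149 − 44 = 105 months
Less time served: 105 months − 11 months = 94 months
Minimum 22 months: 94 months meets the minimum, no increase.

94 months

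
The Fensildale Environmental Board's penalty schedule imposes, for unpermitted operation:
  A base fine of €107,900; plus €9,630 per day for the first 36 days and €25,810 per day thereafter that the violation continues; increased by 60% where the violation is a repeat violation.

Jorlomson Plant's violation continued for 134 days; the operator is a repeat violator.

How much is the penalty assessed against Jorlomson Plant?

First 36 days: 36 × €9,630 = €346,680
Remaining days: (134 − 36) × €25,810 = €2,529,380
Per-day component: €346,680 + €2,529,380 = €2,876,060
Base plus per-day: €107,900 + €2,876,060 = €2,983,960
Enhancement: 60% of €2,983,960 = €1,790,376
Enhanced fine: €2,983,960 + €1,790,376 = €4,774,336

Civil penalty: €4,774,336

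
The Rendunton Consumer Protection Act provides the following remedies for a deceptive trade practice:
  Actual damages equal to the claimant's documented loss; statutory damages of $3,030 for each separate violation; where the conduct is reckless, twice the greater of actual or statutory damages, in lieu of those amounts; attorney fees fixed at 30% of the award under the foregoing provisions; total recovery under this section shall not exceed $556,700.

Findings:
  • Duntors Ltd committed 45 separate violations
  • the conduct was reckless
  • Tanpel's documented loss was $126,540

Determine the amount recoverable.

Statutory damages: 45 × $3,030 = $136,350
Greater of actual damages ($126,540) or statutory damages ($136,350): $136,350
Doubled: 2 × $136,350 = $272,700
Attorney fees: 30% of $272,700 = $81,810
Total before cap: $272,700 + $81,810 = $354,510
Cap at $556,700: $354,510 is within the cap, no reduction.

$354,510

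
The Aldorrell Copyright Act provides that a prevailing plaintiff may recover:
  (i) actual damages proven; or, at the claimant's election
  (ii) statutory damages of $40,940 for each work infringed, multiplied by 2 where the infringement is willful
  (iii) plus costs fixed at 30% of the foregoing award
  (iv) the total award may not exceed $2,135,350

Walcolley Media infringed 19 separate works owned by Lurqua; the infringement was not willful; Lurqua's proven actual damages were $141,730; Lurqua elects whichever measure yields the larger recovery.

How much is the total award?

Statutory damages: 19 × $40,940 = $777,860
Infringement not willful: no ×2 enhancement.
Greater of actual damages ($141,730) or statutory damages ($777,860): $777,860
Costs: 30% of $777,860 = $233,358
Award plus costs: $777,860 + $233,358 = $1,011,218
Cap at $2,135,350: $1,011,218 is within the cap, no reduction.

Award: $1,011,218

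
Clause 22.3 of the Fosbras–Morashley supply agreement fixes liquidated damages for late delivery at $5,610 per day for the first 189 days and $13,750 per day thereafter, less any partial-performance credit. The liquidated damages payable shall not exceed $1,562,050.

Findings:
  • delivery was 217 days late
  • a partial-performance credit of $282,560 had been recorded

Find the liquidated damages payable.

First 189 days: 189 × $5,610 = $1,060,290
Remaining days: (217 − 189) × $13,750 = $385,000
Accrued per-day damages: $1,060,290 + $385,000 = $1,445,290
Less partial-performance credit: $1,445,290 − $282,560 = $1,162,730
Cap at $1,562,050: $1,162,730 is within the cap, no reduction.

$1,162,730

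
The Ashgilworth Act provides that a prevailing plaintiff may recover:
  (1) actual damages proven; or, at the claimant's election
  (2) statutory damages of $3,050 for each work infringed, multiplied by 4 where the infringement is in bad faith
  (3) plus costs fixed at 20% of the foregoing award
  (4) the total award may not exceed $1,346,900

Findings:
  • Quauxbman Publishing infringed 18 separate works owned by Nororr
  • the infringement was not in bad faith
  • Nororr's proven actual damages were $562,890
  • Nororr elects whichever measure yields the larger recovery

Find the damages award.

Award: $675,468

Statutory damages: 18 × $3,050 = $54,900
Infringement not in bad faith: no ×4 enhancement.
Greater of actual damages ($562,890) or statutory damages ($54,900): $562,890
Costs: 20% of $562,890 = $112,578
Award plus costs: $562,890 + $112,578 = $675,468
Cap at $1,346,900: $675,468 is within the cap, no reduction.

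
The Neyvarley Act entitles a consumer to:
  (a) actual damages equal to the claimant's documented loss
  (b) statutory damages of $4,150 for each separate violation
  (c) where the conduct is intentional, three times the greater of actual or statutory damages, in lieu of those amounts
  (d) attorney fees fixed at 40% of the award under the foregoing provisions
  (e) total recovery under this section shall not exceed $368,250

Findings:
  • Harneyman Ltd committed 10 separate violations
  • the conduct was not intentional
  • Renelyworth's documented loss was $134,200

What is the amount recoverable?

$245,980

Statutory damages: 10 × $4,150 = $41,500
Conduct not intentional: the in-lieu enhancement does not apply.
Actual plus statutory damages: $134,200 + $41,500 = $175,700
Attorney fees: 40% of $175,700 = $70,280
Total before cap: $175,700 + $70,280 = $245,980
Cap at $368,250: $245,980 is within the cap, no reduction.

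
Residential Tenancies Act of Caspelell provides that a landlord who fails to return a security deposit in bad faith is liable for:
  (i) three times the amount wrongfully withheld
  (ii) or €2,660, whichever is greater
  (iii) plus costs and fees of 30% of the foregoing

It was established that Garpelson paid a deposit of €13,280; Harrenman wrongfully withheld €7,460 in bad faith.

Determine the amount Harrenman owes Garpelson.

Trebled: 3 × €7,460 = €22,380
Minimum €2,660: €22,380 meets the minimum, no increase.
Costs and fees: 30% of €22,380 = €6,714
Total recovery: €22,380 + €6,714 = €29,094

€29,094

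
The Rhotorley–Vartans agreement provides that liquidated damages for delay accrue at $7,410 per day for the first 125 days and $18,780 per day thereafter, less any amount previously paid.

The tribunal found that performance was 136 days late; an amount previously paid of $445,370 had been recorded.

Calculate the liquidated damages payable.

$687,460

First 125 days: 125 × $7,410 = $926,250
Remaining days: (136 − 125) × $18,780 = $206,580
Accrued per-day damages: $926,250 + $206,580 = $1,132,830
Less amount previously paid: $1,132,830 − $445,370 = $687,460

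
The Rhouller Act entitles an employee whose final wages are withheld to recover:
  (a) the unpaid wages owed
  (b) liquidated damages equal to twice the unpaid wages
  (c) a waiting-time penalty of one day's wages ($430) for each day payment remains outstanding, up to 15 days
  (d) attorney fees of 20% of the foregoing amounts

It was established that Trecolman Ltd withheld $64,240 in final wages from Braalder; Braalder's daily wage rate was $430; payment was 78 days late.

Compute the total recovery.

Doubled: 2 × $64,240 = $128,480
Penalty days: min(78, 15) = 15
Waiting-time penalty: 15 × $430 = $6,450
Subtotal: $64,240 + $128,480 + $6,450 = $199,170
Attorney fees: 20% of $199,170 = $39,834
Total award: $199,170 + $39,834 = $239,004

Total award: $239,004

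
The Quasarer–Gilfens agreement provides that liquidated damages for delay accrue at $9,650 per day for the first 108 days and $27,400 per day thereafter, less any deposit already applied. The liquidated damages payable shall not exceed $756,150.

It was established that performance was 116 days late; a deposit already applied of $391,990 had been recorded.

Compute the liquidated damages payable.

First 108 days: 108 × $9,650 = $1,042,200
Remaining days: (116 − 108) × $27,400 = $219,200
Accrued per-day damages: $1,042,200 + $219,200 = $1,261,400
Less deposit already applied: $1,261,400 − $391,990 = $869,410
Cap at $756,150: $869,410 exceeds the cap → $756,150

$756,150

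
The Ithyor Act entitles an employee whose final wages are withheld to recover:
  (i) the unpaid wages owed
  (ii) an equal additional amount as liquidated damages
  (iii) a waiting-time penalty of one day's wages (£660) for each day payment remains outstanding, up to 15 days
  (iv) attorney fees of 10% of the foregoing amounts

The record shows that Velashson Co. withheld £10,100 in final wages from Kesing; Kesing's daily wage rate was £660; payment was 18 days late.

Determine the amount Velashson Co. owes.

Liquidated damages (equal amount): £10,100
Penalty days: min(18, 15) = 15
Waiting-time penalty: 15 × £660 = £9,900
Subtotal: £10,100 + £10,100 + £9,900 = £30,100
Attorney fees: 10% of £30,100 = £3,010
Total award: £30,100 + £3,010 = £33,110

£33,110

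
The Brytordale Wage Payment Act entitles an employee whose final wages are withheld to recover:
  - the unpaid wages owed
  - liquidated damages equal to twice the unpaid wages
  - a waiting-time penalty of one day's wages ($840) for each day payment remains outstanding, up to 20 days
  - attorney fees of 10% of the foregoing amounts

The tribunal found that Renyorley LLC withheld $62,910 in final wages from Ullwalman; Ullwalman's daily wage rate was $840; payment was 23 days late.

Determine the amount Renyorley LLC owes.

Doubled: 2 × $62,910 = $125,820
Penalty days: min(23, 20) = 20
Waiting-time penalty: 20 × $840 = $16,800
Subtotal: $62,910 + $125,820 + $16,800 = $205,530
Attorney fees: 10% of $205,530 = $20,553
Total award: $205,530 + $20,553 = $226,083

Total award: $226,083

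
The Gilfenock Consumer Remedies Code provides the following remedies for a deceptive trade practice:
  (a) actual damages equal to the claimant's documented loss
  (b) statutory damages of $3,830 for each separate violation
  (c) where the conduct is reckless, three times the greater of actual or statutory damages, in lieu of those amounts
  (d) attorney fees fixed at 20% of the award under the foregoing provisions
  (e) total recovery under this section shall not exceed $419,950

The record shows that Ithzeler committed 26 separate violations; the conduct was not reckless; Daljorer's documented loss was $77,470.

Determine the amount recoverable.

$212,460

Statutory damages: 26 × $3,830 = $99,580
Conduct not reckless: the in-lieu enhancement does not apply.
Actual plus statutory damages: $77,470 + $99,580 = $177,050
Attorney fees: 20% of $177,050 = $35,410
Total before cap: $177,050 + $35,410 = $212,460
Cap at $419,950: $212,460 is within the cap, no reduction.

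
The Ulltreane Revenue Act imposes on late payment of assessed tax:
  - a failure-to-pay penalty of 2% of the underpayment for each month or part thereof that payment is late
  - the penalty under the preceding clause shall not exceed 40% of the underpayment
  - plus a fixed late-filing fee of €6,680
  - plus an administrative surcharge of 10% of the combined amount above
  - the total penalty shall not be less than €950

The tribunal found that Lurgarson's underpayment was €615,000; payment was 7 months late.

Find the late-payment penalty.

Accrued rate: 2% × 7 = 14%, capped at 40% → 14%
Failure-to-pay penalty: 14% of €615,000 = €86,100
Penalty before surcharge: €86,100 + €6,680 = €92,780
Administrative surcharge: 10% of €92,780 = €9,278
Total penalty: €92,780 + €9,278 = €102,058
Minimum €950: €102,058 meets the minimum, no increase.

€102,058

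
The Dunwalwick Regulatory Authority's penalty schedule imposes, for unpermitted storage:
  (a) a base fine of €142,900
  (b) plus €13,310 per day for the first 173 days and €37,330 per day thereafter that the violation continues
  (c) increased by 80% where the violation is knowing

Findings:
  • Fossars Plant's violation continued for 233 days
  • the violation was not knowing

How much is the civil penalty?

First 173 days: 173 × €13,310 = €2,302,630
Remaining days: (233 − 173) × €37,330 = €2,239,800
Per-day component: €2,302,630 + €2,239,800 = €4,542,430
Base plus per-day: €142,900 + €4,542,430 = €4,685,330
The violation was not knowing: no 80% increase.

€4,685,330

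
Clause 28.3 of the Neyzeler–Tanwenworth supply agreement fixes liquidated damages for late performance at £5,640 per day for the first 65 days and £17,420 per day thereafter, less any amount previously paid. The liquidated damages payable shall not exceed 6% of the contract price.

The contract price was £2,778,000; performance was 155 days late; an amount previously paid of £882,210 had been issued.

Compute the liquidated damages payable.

First 65 days: 65 × £5,640 = £366,600
Remaining days: (155 − 65) × £17,420 = £1,567,800
Accrued per-day damages: £366,600 + £1,567,800 = £1,934,400
Less amount previously paid: £1,934,400 − £882,210 = £1,052,190
Cap: 6% of £2,778,000 = £166,680
Cap at £166,680: £1,052,190 exceeds the cap → £166,680

£166,680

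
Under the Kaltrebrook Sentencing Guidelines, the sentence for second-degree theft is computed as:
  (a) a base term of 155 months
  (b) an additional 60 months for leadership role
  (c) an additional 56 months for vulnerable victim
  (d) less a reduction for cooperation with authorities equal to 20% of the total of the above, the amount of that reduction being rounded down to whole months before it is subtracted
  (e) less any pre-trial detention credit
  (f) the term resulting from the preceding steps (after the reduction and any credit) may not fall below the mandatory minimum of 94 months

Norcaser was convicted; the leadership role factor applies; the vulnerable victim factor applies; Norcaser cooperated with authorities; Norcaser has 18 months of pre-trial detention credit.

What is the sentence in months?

199 months

Leadership role enhancement: +60 months
Vulnerable victim enhancement: +56 months
Adjusted term: 155 months + 60 months + 56 months = 271 months
Cooperation with authorities reduction: 20% of 271 months = 54 months (rounded down)
After reduction: 271 − 54 = 217 months
Less pre-trial detention credit: 217 months − 18 months = 199 months
Minimum 94 months: 199 months meets the minimum, no increase.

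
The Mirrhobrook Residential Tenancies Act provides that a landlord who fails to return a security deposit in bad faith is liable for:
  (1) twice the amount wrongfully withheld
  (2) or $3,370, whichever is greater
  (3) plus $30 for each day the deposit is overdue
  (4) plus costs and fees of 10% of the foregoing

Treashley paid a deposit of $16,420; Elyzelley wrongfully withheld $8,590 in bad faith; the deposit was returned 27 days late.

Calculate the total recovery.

$19,789

Doubled: 2 × $8,590 = $17,180
Minimum $3,370: $17,180 meets the minimum, no increase.
Late-return penalty: 27 × $30 = $810
Damages plus late penalty: $17,180 + $810 = $17,990
Costs and fees: 10% of $17,990 = $1,799
Total recovery: $17,990 + $1,799 = $19,789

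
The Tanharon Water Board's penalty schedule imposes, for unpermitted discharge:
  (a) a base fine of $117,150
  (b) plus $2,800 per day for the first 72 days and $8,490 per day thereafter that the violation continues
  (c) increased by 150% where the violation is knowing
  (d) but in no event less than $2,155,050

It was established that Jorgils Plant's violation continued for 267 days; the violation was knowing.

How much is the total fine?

First 72 days: 72 × $2,800 = $201,600
Remaining days: (267 − 72) × $8,490 = $1,655,550
Per-day component: $201,600 + $1,655,550 = $1,857,150
Base plus per-day: $117,150 + $1,857,150 = $1,974,300
Enhancement: 150% of $1,974,300 = $2,961,450
Enhanced fine: $1,974,300 + $2,961,450 = $4,935,750
Minimum $2,155,050: $4,935,750 meets the minimum, no increase.

$4,935,750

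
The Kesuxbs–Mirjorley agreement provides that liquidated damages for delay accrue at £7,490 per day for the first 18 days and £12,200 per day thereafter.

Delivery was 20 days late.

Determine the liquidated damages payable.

First 18 days: 18 × £7,490 = £134,820
Remaining days: (20 − 18) × £12,200 = £24,400
Accrued per-day damages: £134,820 + £24,400 = £159,220

£159,220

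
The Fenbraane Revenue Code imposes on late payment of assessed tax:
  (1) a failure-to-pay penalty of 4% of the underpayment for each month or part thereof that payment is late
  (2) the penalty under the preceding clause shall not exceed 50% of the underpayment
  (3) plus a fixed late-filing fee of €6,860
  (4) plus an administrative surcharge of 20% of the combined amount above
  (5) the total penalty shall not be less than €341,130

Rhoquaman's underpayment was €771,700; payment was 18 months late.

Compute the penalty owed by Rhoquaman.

€471,252

Accrued rate: 4% × 18 = 72%, capped at 50% → 50%
Failure-to-pay penalty: 50% of €771,700 = €385,850
Penalty before surcharge: €385,850 + €6,860 = €392,710
Administrative surcharge: 20% of €392,710 = €78,542
Total penalty: €392,710 + €78,542 = €471,252
Minimum €341,130: €471,252 meets the minimum, no increase.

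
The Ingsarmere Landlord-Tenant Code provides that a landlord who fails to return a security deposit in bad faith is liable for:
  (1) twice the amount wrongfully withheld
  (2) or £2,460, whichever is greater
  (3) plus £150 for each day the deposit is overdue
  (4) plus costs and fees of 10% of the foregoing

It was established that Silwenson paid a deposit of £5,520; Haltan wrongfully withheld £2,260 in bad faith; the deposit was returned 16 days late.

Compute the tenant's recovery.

Doubled: 2 × £2,260 = £4,520
Minimum £2,460: £4,520 meets the minimum, no increase.
Late-return penalty: 16 × £150 = £2,400
Damages plus late penalty: £4,520 + £2,400 = £6,920
Costs and fees: 10% of £6,920 = £692
Total recovery: £6,920 + £692 = £7,612

£7,612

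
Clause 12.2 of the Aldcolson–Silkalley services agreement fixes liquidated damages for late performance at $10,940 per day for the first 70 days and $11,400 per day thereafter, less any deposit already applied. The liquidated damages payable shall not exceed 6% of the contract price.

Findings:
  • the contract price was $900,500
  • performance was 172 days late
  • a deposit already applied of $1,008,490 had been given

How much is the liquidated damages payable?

First 70 days: 70 × $10,940 = $765,800
Remaining days: (172 − 70) × $11,400 = $1,162,800
Accrued per-day damages: $765,800 + $1,162,800 = $1,928,600
Less deposit already applied: $1,928,600 − $1,008,490 = $920,110
Cap: 6% of $900,500 = $54,030
Cap at $54,030: $920,110 exceeds the cap → $54,030

$54,030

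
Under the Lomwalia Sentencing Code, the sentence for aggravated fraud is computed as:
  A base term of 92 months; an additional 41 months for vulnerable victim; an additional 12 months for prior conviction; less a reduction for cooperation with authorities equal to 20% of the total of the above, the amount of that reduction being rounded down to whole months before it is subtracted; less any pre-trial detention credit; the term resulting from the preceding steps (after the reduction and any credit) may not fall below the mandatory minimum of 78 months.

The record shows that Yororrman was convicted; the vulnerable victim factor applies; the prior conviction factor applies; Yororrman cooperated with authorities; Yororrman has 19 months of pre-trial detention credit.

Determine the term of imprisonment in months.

97 months

Vulnerable victim enhancement: +41 months
Prior conviction enhancement: +12 months
Adjusted term: 92 months + 41 months + 12 months = 145 months
Cooperation with authorities reduction: 20% of 145 months = 29 months (rounded down)
After reduction: 145 − 29 = 116 months
Less pre-trial detention credit: 116 months − 19 months = 97 months
Minimum 78 months: 97 months meets the minimum, no increase.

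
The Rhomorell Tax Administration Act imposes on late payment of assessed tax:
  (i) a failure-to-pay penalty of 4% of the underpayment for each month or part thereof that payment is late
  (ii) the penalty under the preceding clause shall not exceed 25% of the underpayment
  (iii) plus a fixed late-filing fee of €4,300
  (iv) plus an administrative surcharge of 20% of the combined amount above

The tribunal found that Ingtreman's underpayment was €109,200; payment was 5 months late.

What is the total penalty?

Accrued rate: 4% × 5 = 20%, capped at 25% → 20%
Failure-to-pay penalty: 20% of €109,200 = €21,840
Penalty before surcharge: €21,840 + €4,300 = €26,140
Administrative surcharge: 20% of €26,140 = €5,228
Total penalty: €26,140 + €5,228 = €31,368

Penalty: €31,368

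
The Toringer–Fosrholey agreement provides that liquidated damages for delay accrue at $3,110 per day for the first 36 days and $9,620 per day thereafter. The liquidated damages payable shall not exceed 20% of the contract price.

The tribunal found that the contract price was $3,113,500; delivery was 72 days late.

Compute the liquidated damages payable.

First 36 days: 36 × $3,110 = $111,960
Remaining days: (72 − 36) × $9,620 = $346,320
Accrued per-day damages: $111,960 + $346,320 = $458,280
Cap: 20% of $3,113,500 = $622,700
Cap at $622,700: $458,280 is within the cap, no reduction.

$458,280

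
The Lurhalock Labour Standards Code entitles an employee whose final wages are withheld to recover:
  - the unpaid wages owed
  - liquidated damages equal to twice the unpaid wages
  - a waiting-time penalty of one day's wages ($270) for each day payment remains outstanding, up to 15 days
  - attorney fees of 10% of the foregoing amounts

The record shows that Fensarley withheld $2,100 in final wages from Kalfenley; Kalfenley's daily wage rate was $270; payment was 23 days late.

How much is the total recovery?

Doubled: 2 × $2,100 = $4,200
Penalty days: min(23, 15) = 15
Waiting-time penalty: 15 × $270 = $4,050
Subtotal: $2,100 + $4,200 + $4,050 = $10,350
Attorney fees: 10% of $10,350 = $1,035
Total award: $10,350 + $1,035 = $11,385

Total award: $11,385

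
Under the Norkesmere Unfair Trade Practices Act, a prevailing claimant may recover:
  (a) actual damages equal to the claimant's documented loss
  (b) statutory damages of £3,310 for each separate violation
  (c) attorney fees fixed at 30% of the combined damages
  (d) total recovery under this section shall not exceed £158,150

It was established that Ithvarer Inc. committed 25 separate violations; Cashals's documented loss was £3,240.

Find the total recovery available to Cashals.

Statutory damages: 25 × £3,310 = £82,750
Combined damages: £3,240 + £82,750 = £85,990
Attorney fees: 30% of £85,990 = £25,797
Total before cap: £85,990 + £25,797 = £111,787
Cap at £158,150: £111,787 is within the cap, no reduction.

£111,787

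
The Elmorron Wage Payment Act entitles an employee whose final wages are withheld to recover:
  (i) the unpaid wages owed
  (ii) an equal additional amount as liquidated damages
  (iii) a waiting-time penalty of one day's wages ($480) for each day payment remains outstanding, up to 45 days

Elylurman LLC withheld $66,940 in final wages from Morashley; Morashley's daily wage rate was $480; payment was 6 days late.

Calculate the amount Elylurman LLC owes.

$136,760

Liquidated damages (equal amount): $66,940
Penalty days: min(6, 45) = 6
Waiting-time penalty: 6 × $480 = $2,880
Total award: $66,940 + $66,940 + $2,880 = $136,760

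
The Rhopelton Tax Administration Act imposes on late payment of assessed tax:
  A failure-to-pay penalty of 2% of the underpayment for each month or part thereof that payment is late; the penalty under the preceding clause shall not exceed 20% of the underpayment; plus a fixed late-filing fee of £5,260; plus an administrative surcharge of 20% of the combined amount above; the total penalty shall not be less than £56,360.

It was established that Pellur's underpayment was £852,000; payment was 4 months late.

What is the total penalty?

Accrued rate: 2% × 4 = 8%, capped at 20% → 8%
Failure-to-pay penalty: 8% of £852,000 = £68,160
Penalty before surcharge: £68,160 + £5,260 = £73,420
Administrative surcharge: 20% of £73,420 = £14,684
Total penalty: £73,420 + £14,684 = £88,104
Minimum £56,360: £88,104 meets the minimum, no increase.

£88,104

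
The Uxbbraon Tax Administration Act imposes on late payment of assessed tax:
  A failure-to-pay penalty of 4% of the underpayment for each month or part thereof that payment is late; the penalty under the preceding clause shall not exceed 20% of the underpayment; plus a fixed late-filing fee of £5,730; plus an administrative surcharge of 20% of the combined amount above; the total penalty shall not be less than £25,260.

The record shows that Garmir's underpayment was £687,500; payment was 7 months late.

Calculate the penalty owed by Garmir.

£171,876

Accrued rate: 4% × 7 = 28%, capped at 20% → 20%
Failure-to-pay penalty: 20% of £687,500 = £137,500
Penalty before surcharge: £137,500 + £5,730 = £143,230
Administrative surcharge: 20% of £143,230 = £28,646
Total penalty: £143,230 + £28,646 = £171,876
Minimum £25,260: £171,876 meets the minimum, no increase.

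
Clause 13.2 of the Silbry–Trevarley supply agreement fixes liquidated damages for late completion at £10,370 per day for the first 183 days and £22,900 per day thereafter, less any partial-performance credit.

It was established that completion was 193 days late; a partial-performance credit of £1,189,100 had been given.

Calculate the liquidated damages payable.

£937,610

First 183 days: 183 × £10,370 = £1,897,710
Remaining days: (193 − 183) × £22,900 = £229,000
Accrued per-day damages: £1,897,710 + £229,000 = £2,126,710
Less partial-performance credit: £2,126,710 − £1,189,100 = £937,610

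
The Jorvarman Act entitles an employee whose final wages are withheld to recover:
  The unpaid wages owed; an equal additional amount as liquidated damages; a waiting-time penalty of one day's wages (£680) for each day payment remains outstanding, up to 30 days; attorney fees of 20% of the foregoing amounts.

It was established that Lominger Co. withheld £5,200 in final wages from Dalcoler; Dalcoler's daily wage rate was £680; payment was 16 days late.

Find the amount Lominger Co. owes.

Liquidated damages (equal amount): £5,200
Penalty days: min(16, 30) = 16
Waiting-time penalty: 16 × £680 = £10,880
Subtotal: £5,200 + £5,200 + £10,880 = £21,280
Attorney fees: 20% of £21,280 = £4,256
Total award: £21,280 + £4,256 = £25,536

£25,536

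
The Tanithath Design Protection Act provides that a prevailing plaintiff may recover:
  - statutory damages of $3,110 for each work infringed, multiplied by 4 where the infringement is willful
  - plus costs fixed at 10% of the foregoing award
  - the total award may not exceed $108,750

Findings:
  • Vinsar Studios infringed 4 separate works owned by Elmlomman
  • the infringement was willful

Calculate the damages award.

Statutory damages: 4 × $3,110 = $12,440
Multiplied by 4: 4 × $12,440 = $49,760
Costs: 10% of $49,760 = $4,976
Award plus costs: $49,760 + $4,976 = $54,736
Cap at $108,750: $54,736 is within the cap, no reduction.

$54,736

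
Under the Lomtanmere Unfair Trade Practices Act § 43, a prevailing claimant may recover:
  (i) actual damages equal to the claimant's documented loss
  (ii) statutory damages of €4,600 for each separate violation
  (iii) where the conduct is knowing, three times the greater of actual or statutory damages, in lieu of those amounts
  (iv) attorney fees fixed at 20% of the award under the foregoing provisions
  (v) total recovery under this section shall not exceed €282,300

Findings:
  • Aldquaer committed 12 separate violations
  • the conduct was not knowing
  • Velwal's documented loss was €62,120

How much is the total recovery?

Statutory damages: 12 × €4,600 = €55,200
Conduct not knowing: the in-lieu enhancement does not apply.
Actual plus statutory damages: €62,120 + €55,200 = €117,320
Attorney fees: 20% of €117,320 = €23,464
Total before cap: €117,320 + €23,464 = €140,784
Cap at €282,300: €140,784 is within the cap, no reduction.

€140,784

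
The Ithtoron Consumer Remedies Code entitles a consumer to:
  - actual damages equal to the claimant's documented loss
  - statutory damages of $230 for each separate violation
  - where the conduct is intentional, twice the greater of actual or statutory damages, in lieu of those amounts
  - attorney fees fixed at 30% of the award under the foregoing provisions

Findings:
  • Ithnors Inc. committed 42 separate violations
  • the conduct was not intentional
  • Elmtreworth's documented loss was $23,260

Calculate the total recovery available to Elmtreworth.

Statutory damages: 42 × $230 = $9,660
Conduct not intentional: the in-lieu enhancement does not apply.
Actual plus statutory damages: $23,260 + $9,660 = $32,920
Attorney fees: 30% of $32,920 = $9,876
Total recovery: $32,920 + $9,876 = $42,796

Total recovery: $42,796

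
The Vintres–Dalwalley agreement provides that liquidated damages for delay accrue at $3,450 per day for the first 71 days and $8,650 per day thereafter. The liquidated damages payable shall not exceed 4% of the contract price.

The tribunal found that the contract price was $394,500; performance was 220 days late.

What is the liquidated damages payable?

$15,780

First 71 days: 71 × $3,450 = $244,950
Remaining days: (220 − 71) × $8,650 = $1,288,850
Accrued per-day damages: $244,950 + $1,288,850 = $1,533,800
Cap: 4% of $394,500 = $15,780
Cap at $15,780: $1,533,800 exceeds the cap → $15,780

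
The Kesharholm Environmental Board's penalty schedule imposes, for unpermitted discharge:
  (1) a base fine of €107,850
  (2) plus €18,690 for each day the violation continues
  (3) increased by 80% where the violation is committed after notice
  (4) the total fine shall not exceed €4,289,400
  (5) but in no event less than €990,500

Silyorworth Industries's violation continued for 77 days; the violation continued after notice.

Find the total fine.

Per-day component: 77 × €18,690 = €1,439,130
Base plus per-day: €107,850 + €1,439,130 = €1,546,980
Enhancement: 80% of €1,546,980 = €1,237,584
Enhanced fine: €1,546,980 + €1,237,584 = €2,784,564
Cap at €4,289,400: €2,784,564 is within the cap, no reduction.
Minimum €990,500: €2,784,564 meets the minimum, no increase.

€2,784,564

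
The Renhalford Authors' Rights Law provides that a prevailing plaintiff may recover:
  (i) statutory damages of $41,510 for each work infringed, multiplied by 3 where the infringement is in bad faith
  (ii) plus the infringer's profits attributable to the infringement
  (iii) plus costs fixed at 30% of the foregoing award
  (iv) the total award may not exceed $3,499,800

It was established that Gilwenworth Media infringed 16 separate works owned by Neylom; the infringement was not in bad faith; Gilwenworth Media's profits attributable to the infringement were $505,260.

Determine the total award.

Award: $1,520,246

Statutory damages: 16 × $41,510 = $664,160
Infringement not in bad faith: no ×3 enhancement.
Combined award: $664,160 + $505,260 = $1,169,420
Costs: 30% of $1,169,420 = $350,826
Award plus costs: $1,169,420 + $350,826 = $1,520,246
Cap at $3,499,800: $1,520,246 is within the cap, no reduction.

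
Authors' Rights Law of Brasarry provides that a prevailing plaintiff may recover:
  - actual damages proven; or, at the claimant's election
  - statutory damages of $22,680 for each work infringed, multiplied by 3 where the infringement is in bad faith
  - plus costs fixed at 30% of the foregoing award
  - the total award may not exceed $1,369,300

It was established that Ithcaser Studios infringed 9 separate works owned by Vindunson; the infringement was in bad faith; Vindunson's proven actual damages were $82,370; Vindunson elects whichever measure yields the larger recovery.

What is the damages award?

$796,068

Statutory damages: 9 × $22,680 = $204,120
Trebled: 3 × $204,120 = $612,360
Greater of actual damages ($82,370) or enhanced statutory damages ($612,360): $612,360
Costs: 30% of $612,360 = $183,708
Award plus costs: $612,360 + $183,708 = $796,068
Cap at $1,369,300: $796,068 is within the cap, no reduction.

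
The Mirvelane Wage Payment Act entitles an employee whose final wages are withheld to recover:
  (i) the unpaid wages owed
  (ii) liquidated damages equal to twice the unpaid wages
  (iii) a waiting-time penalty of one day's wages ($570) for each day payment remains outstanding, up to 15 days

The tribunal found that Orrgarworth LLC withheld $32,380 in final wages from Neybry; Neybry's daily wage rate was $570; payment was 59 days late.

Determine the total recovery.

Doubled: 2 × $32,380 = $64,760
Penalty days: min(59, 15) = 15
Waiting-time penalty: 15 × $570 = $8,550
Total award: $32,380 + $64,760 + $8,550 = $105,690

Total award: $105,690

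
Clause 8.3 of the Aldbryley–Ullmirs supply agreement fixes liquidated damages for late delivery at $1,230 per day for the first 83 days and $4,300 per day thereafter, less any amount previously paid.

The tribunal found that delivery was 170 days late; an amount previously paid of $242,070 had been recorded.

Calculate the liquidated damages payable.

$234,120

First 83 days: 83 × $1,230 = $102,090
Remaining days: (170 − 83) × $4,300 = $374,100
Accrued per-day damages: $102,090 + $374,100 = $476,190
Less amount previously paid: $476,190 − $242,070 = $234,120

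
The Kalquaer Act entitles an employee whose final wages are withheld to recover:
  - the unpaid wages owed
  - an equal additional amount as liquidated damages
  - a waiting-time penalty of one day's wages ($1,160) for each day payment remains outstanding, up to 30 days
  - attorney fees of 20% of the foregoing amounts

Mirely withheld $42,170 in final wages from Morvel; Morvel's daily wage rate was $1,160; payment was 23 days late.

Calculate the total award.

Liquidated damages (equal amount): $42,170
Penalty days: min(23, 30) = 23
Waiting-time penalty: 23 × $1,160 = $26,680
Subtotal: $42,170 + $42,170 + $26,680 = $111,020
Attorney fees: 20% of $111,020 = $22,204
Total award: $111,020 + $22,204 = $133,224

$133,224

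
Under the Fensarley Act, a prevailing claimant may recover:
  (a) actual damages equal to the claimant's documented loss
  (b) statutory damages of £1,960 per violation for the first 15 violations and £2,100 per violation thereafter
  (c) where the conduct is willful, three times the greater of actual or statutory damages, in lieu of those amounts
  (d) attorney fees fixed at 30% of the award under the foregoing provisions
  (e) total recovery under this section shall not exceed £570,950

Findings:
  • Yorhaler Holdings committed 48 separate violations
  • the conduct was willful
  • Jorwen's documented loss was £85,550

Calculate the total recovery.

First 15 violations: 15 × £1,960 = £29,400
Remaining violations: (48 − 15) × £2,100 = £69,300
Statutory damages: £29,400 + £69,300 = £98,700
Greater of actual damages (£85,550) or statutory damages (£98,700): £98,700
Trebled: 3 × £98,700 = £296,100
Attorney fees: 30% of £296,100 = £88,830
Total before cap: £296,100 + £88,830 = £384,930
Cap at £570,950: £384,930 is within the cap, no reduction.

£384,930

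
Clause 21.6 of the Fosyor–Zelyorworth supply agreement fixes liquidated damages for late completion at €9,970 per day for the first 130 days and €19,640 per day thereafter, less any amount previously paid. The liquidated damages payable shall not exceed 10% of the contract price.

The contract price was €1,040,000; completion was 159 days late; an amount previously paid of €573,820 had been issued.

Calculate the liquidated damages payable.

First 130 days: 130 × €9,970 = €1,296,100
Remaining days: (159 − 130) × €19,640 = €569,560
Accrued per-day damages: €1,296,100 + €569,560 = €1,865,660
Less amount previously paid: €1,865,660 − €573,820 = €1,291,840
Cap: 10% of €1,040,000 = €104,000
Cap at €104,000: €1,291,840 exceeds the cap → €104,000

€104,000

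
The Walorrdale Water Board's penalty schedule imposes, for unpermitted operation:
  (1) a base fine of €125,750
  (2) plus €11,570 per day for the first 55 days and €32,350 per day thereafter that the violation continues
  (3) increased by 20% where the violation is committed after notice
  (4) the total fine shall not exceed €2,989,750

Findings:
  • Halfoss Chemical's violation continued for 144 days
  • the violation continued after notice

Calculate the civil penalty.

First 55 days: 55 × €11,570 = €636,350
Remaining days: (144 − 55) × €32,350 = €2,879,150
Per-day component: €636,350 + €2,879,150 = €3,515,500
Base plus per-day: €125,750 + €3,515,500 = €3,641,250
Enhancement: 20% of €3,641,250 = €728,250
Enhanced fine: €3,641,250 + €728,250 = €4,369,500
Cap at €2,989,750: €4,369,500 exceeds the cap → €2,989,750

€2,989,750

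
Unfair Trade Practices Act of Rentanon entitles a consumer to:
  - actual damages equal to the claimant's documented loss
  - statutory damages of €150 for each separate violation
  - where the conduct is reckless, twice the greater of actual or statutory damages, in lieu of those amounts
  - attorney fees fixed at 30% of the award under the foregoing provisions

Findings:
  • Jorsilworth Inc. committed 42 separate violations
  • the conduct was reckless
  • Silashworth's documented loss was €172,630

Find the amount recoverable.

Statutory damages: 42 × €150 = €6,300
Greater of actual damages (€172,630) or statutory damages (€6,300): €172,630
Doubled: 2 × €172,630 = €345,260
Attorney fees: 30% of €345,260 = €103,578
Total recovery: €345,260 + €103,578 = €448,838

€448,838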